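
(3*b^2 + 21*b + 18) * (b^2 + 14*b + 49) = 3*b^4 + 63*b^3 + 459*b^2 + 1281*b + 882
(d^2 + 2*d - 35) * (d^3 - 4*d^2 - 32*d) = d^5 - 2*d^4 - 75*d^3 + 76*d^2 + 1120*d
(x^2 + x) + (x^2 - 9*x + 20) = 2*x^2 - 8*x + 20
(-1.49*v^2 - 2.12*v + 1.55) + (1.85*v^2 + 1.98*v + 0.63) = 0.36*v^2 - 0.14*v + 2.18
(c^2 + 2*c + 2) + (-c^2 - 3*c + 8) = 10 - c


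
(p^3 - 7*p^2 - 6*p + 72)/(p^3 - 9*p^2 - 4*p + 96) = (p - 6)/(p - 8)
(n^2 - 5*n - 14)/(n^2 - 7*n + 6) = (n^2 - 5*n - 14)/(n^2 - 7*n + 6)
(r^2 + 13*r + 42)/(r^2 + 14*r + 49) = (r + 6)/(r + 7)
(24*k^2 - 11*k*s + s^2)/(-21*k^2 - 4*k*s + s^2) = (-24*k^2 + 11*k*s - s^2)/(21*k^2 + 4*k*s - s^2)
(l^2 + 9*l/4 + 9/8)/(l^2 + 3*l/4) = (l + 3/2)/l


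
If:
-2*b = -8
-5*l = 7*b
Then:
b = 4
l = -28/5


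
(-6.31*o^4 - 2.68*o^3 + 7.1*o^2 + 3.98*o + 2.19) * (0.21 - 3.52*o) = 22.2112*o^5 + 8.1085*o^4 - 25.5548*o^3 - 12.5186*o^2 - 6.873*o + 0.4599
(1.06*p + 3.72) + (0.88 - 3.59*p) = 4.6 - 2.53*p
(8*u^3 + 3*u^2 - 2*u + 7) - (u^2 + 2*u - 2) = 8*u^3 + 2*u^2 - 4*u + 9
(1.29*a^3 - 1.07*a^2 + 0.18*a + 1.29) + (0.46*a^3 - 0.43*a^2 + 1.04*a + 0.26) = 1.75*a^3 - 1.5*a^2 + 1.22*a + 1.55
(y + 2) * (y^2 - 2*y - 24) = y^3 - 28*y - 48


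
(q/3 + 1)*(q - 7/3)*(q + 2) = q^3/3 + 8*q^2/9 - 17*q/9 - 14/3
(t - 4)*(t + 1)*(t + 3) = t^3 - 13*t - 12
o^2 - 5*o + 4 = (o - 4)*(o - 1)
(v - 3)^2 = v^2 - 6*v + 9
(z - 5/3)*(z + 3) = z^2 + 4*z/3 - 5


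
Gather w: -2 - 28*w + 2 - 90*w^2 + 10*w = -90*w^2 - 18*w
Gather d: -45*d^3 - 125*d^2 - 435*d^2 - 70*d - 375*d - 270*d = -45*d^3 - 560*d^2 - 715*d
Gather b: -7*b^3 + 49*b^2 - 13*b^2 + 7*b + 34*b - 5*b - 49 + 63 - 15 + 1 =-7*b^3 + 36*b^2 + 36*b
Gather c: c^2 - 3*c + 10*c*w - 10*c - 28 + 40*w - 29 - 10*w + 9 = c^2 + c*(10*w - 13) + 30*w - 48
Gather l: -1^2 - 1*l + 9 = 8 - l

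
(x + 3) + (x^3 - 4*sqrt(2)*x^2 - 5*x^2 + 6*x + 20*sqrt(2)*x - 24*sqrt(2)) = x^3 - 4*sqrt(2)*x^2 - 5*x^2 + 7*x + 20*sqrt(2)*x - 24*sqrt(2) + 3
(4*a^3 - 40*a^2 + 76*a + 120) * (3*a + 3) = 12*a^4 - 108*a^3 + 108*a^2 + 588*a + 360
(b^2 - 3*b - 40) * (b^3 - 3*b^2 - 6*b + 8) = b^5 - 6*b^4 - 37*b^3 + 146*b^2 + 216*b - 320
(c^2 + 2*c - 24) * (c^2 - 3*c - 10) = c^4 - c^3 - 40*c^2 + 52*c + 240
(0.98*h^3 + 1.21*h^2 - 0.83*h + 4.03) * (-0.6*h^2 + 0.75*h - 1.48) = -0.588*h^5 + 0.00900000000000001*h^4 - 0.0449*h^3 - 4.8313*h^2 + 4.2509*h - 5.9644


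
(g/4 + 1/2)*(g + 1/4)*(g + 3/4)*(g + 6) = g^4/4 + 9*g^3/4 + 323*g^2/64 + 27*g/8 + 9/16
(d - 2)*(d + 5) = d^2 + 3*d - 10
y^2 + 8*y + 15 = (y + 3)*(y + 5)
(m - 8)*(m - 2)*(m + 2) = m^3 - 8*m^2 - 4*m + 32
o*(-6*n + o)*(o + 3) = -6*n*o^2 - 18*n*o + o^3 + 3*o^2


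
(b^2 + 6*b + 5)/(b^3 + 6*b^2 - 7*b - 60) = (b + 1)/(b^2 + b - 12)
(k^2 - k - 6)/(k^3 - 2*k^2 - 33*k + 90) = (k + 2)/(k^2 + k - 30)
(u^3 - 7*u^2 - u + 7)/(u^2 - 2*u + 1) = (u^2 - 6*u - 7)/(u - 1)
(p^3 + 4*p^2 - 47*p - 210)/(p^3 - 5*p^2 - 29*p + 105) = (p + 6)/(p - 3)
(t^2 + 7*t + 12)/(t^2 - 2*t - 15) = (t + 4)/(t - 5)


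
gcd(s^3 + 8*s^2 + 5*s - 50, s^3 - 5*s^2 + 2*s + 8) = s - 2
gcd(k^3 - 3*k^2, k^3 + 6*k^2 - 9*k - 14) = 1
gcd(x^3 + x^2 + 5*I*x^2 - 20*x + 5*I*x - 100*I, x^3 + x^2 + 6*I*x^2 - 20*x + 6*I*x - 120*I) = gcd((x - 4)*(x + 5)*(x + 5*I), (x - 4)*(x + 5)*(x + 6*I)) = x^2 + x - 20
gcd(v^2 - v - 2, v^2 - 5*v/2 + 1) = v - 2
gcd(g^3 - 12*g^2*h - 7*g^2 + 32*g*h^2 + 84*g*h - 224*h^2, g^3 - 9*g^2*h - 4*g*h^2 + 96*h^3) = g^2 - 12*g*h + 32*h^2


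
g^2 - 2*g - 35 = (g - 7)*(g + 5)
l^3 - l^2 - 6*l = l*(l - 3)*(l + 2)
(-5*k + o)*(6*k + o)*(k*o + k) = -30*k^3*o - 30*k^3 + k^2*o^2 + k^2*o + k*o^3 + k*o^2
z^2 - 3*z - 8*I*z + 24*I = (z - 3)*(z - 8*I)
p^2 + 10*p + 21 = (p + 3)*(p + 7)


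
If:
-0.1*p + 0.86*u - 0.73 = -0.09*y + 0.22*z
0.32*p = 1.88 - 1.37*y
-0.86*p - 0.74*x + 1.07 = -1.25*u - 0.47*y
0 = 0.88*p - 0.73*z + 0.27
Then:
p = 0.829545454545455*z - 0.306818181818182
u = 0.372550192126665*z + 0.662051897347263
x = 3.83793895301916 - 0.457823916839789*z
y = 1.44392833443928 - 0.193762441937624*z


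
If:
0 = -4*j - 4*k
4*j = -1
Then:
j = -1/4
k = 1/4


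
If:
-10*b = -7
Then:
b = 7/10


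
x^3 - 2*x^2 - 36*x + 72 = (x - 6)*(x - 2)*(x + 6)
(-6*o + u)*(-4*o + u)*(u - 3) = 24*o^2*u - 72*o^2 - 10*o*u^2 + 30*o*u + u^3 - 3*u^2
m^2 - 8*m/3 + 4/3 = (m - 2)*(m - 2/3)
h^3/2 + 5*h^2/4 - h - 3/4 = (h/2 + 1/4)*(h - 1)*(h + 3)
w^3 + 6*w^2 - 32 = (w - 2)*(w + 4)^2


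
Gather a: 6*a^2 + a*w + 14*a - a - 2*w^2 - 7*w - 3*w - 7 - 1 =6*a^2 + a*(w + 13) - 2*w^2 - 10*w - 8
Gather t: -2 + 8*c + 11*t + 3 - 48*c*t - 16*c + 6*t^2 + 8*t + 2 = -8*c + 6*t^2 + t*(19 - 48*c) + 3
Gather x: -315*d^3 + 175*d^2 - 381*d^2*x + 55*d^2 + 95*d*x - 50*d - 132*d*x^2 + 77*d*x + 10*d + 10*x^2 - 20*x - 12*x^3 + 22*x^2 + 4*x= -315*d^3 + 230*d^2 - 40*d - 12*x^3 + x^2*(32 - 132*d) + x*(-381*d^2 + 172*d - 16)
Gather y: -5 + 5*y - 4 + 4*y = 9*y - 9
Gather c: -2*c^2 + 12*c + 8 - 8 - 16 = -2*c^2 + 12*c - 16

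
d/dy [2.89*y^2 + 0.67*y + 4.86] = 5.78*y + 0.67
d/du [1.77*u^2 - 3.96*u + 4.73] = 3.54*u - 3.96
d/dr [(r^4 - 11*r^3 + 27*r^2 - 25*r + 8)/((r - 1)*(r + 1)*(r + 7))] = (r^4 + 16*r^3 - 76*r^2 - 124*r + 183)/(r^4 + 16*r^3 + 78*r^2 + 112*r + 49)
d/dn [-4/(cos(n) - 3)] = -4*sin(n)/(cos(n) - 3)^2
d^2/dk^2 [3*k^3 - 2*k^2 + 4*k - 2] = 18*k - 4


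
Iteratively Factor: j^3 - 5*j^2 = (j)*(j^2 - 5*j) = j^2*(j - 5)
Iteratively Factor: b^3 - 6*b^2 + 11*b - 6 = (b - 1)*(b^2 - 5*b + 6) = (b - 3)*(b - 1)*(b - 2)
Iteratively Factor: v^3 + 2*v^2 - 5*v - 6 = (v + 1)*(v^2 + v - 6) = (v - 2)*(v + 1)*(v + 3)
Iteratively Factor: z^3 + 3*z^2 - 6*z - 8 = (z + 1)*(z^2 + 2*z - 8) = (z - 2)*(z + 1)*(z + 4)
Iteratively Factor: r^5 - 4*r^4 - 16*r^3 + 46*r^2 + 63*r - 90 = (r - 5)*(r^4 + r^3 - 11*r^2 - 9*r + 18) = (r - 5)*(r + 3)*(r^3 - 2*r^2 - 5*r + 6) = (r - 5)*(r - 3)*(r + 3)*(r^2 + r - 2) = (r - 5)*(r - 3)*(r + 2)*(r + 3)*(r - 1)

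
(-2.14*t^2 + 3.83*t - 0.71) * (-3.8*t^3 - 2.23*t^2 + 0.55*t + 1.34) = 8.132*t^5 - 9.7818*t^4 - 7.0199*t^3 + 0.8222*t^2 + 4.7417*t - 0.9514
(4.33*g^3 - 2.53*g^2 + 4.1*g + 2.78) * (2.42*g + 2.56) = 10.4786*g^4 + 4.9622*g^3 + 3.4452*g^2 + 17.2236*g + 7.1168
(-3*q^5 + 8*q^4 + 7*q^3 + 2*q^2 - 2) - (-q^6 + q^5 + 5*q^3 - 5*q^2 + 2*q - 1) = q^6 - 4*q^5 + 8*q^4 + 2*q^3 + 7*q^2 - 2*q - 1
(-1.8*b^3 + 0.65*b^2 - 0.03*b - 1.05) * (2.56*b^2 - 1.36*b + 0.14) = -4.608*b^5 + 4.112*b^4 - 1.2128*b^3 - 2.5562*b^2 + 1.4238*b - 0.147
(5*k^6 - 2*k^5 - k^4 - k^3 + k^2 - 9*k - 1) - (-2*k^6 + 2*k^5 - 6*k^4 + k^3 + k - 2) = 7*k^6 - 4*k^5 + 5*k^4 - 2*k^3 + k^2 - 10*k + 1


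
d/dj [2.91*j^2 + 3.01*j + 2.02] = 5.82*j + 3.01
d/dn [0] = 0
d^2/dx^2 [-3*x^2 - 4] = -6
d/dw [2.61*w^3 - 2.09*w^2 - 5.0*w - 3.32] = 7.83*w^2 - 4.18*w - 5.0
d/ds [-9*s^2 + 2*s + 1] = 2 - 18*s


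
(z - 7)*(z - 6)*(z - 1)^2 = z^4 - 15*z^3 + 69*z^2 - 97*z + 42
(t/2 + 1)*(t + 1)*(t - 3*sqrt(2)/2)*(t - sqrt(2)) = t^4/2 - 5*sqrt(2)*t^3/4 + 3*t^3/2 - 15*sqrt(2)*t^2/4 + 5*t^2/2 - 5*sqrt(2)*t/2 + 9*t/2 + 3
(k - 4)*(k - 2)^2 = k^3 - 8*k^2 + 20*k - 16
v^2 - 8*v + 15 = (v - 5)*(v - 3)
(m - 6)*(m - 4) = m^2 - 10*m + 24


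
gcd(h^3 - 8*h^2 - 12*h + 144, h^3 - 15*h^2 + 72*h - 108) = h^2 - 12*h + 36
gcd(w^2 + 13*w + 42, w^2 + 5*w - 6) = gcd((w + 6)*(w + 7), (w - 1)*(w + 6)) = w + 6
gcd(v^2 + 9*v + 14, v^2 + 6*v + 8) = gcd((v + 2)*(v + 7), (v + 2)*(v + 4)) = v + 2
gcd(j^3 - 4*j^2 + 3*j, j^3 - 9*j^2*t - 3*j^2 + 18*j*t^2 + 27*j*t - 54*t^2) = j - 3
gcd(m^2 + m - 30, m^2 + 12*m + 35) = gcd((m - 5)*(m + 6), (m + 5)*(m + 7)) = 1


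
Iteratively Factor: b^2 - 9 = (b + 3)*(b - 3)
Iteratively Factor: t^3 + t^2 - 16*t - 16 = (t + 4)*(t^2 - 3*t - 4) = (t + 1)*(t + 4)*(t - 4)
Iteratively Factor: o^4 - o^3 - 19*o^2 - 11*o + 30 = (o - 1)*(o^3 - 19*o - 30) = (o - 1)*(o + 3)*(o^2 - 3*o - 10) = (o - 1)*(o + 2)*(o + 3)*(o - 5)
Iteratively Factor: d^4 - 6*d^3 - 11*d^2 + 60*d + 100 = (d + 2)*(d^3 - 8*d^2 + 5*d + 50) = (d + 2)^2*(d^2 - 10*d + 25) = (d - 5)*(d + 2)^2*(d - 5)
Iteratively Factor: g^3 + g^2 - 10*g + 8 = (g - 2)*(g^2 + 3*g - 4) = (g - 2)*(g - 1)*(g + 4)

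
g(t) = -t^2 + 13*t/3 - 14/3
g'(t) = 13/3 - 2*t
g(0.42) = -3.02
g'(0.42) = 3.49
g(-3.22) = -28.99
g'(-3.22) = 10.77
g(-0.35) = -6.31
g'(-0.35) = 5.03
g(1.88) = -0.05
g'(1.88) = 0.57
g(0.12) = -4.16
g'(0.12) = 4.09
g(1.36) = -0.62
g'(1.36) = 1.61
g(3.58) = -1.97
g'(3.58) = -2.83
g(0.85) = -1.71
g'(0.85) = 2.63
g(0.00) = -4.67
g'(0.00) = 4.33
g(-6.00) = -66.67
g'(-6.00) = 16.33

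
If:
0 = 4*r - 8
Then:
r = 2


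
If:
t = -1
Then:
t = -1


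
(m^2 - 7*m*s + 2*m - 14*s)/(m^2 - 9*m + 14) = (m^2 - 7*m*s + 2*m - 14*s)/(m^2 - 9*m + 14)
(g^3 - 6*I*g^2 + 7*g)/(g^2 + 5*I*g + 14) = g*(g^2 - 6*I*g + 7)/(g^2 + 5*I*g + 14)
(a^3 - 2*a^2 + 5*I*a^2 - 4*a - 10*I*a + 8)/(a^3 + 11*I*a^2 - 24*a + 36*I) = (a^3 + a^2*(-2 + 5*I) + a*(-4 - 10*I) + 8)/(a^3 + 11*I*a^2 - 24*a + 36*I)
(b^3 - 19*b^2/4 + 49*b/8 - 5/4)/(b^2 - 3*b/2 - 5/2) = (4*b^2 - 9*b + 2)/(4*(b + 1))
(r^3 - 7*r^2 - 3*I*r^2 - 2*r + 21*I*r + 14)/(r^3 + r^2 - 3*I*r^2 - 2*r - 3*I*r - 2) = (r - 7)/(r + 1)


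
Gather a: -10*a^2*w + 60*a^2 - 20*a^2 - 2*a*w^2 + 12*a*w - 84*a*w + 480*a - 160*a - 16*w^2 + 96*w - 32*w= a^2*(40 - 10*w) + a*(-2*w^2 - 72*w + 320) - 16*w^2 + 64*w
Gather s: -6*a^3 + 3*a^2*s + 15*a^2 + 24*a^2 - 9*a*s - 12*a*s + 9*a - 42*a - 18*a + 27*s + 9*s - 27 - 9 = -6*a^3 + 39*a^2 - 51*a + s*(3*a^2 - 21*a + 36) - 36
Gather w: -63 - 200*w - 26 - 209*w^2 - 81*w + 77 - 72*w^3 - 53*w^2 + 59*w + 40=-72*w^3 - 262*w^2 - 222*w + 28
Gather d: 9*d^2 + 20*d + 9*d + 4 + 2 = 9*d^2 + 29*d + 6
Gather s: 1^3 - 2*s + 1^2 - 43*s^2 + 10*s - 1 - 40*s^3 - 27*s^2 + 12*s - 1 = -40*s^3 - 70*s^2 + 20*s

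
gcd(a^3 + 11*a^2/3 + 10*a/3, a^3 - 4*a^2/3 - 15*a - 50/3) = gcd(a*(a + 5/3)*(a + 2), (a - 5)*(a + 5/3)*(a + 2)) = a^2 + 11*a/3 + 10/3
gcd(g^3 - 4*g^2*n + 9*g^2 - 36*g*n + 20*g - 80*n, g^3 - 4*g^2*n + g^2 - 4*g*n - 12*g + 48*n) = g^2 - 4*g*n + 4*g - 16*n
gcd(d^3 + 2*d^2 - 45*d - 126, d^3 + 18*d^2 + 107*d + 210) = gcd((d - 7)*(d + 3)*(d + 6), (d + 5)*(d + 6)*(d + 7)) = d + 6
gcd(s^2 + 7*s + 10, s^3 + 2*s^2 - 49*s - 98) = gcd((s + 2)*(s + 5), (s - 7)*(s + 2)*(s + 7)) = s + 2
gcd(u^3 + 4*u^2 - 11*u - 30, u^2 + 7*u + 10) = u^2 + 7*u + 10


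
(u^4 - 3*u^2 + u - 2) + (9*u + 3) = u^4 - 3*u^2 + 10*u + 1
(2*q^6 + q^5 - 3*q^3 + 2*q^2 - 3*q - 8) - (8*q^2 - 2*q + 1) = 2*q^6 + q^5 - 3*q^3 - 6*q^2 - q - 9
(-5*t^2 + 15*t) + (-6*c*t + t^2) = -6*c*t - 4*t^2 + 15*t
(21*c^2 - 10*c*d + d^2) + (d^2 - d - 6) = 21*c^2 - 10*c*d + 2*d^2 - d - 6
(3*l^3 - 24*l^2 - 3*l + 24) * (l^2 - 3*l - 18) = 3*l^5 - 33*l^4 + 15*l^3 + 465*l^2 - 18*l - 432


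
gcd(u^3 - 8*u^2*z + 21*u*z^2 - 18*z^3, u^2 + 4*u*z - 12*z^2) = -u + 2*z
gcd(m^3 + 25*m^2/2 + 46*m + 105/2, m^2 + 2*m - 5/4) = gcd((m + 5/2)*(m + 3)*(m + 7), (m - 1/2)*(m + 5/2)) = m + 5/2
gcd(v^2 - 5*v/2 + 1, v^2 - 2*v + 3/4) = v - 1/2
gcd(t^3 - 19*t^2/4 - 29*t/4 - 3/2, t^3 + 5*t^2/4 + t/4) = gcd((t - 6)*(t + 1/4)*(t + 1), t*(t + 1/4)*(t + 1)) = t^2 + 5*t/4 + 1/4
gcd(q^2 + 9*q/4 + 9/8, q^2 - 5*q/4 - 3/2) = q + 3/4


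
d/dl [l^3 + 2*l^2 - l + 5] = 3*l^2 + 4*l - 1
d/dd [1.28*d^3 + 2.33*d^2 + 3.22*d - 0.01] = 3.84*d^2 + 4.66*d + 3.22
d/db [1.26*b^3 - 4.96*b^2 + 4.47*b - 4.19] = 3.78*b^2 - 9.92*b + 4.47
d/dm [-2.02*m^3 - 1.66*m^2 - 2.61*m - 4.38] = -6.06*m^2 - 3.32*m - 2.61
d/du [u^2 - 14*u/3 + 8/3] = 2*u - 14/3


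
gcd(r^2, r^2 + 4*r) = r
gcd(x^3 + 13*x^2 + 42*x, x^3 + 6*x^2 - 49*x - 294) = x^2 + 13*x + 42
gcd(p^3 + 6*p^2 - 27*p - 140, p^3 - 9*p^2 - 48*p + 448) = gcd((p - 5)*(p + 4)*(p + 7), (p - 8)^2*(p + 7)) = p + 7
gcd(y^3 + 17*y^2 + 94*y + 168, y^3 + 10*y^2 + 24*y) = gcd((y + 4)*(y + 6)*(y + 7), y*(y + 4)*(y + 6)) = y^2 + 10*y + 24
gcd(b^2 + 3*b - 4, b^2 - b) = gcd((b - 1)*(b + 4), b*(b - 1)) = b - 1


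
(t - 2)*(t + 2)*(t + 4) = t^3 + 4*t^2 - 4*t - 16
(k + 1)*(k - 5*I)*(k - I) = k^3 + k^2 - 6*I*k^2 - 5*k - 6*I*k - 5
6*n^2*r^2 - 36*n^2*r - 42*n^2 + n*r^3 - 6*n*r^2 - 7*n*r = (6*n + r)*(r - 7)*(n*r + n)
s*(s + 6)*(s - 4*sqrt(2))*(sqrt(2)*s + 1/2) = sqrt(2)*s^4 - 15*s^3/2 + 6*sqrt(2)*s^3 - 45*s^2 - 2*sqrt(2)*s^2 - 12*sqrt(2)*s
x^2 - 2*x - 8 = (x - 4)*(x + 2)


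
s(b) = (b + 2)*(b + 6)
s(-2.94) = -2.88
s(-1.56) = 1.95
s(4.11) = 61.77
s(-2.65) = -2.18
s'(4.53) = 17.06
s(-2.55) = -1.90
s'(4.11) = 16.22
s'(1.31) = 10.62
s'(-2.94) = 2.12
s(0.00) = 12.00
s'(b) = 2*b + 8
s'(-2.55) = 2.90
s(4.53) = 68.76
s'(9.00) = 26.00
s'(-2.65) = 2.70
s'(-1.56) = 4.88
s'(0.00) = 8.00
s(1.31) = 24.20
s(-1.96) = 0.16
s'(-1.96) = 4.08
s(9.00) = 165.00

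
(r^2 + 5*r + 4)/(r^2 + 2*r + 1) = (r + 4)/(r + 1)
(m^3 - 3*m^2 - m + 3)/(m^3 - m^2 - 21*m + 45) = (m^2 - 1)/(m^2 + 2*m - 15)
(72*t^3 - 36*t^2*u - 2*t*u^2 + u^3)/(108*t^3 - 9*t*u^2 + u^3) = (12*t^2 - 4*t*u - u^2)/(18*t^2 + 3*t*u - u^2)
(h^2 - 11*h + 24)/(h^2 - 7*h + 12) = (h - 8)/(h - 4)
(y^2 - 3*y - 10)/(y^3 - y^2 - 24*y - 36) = (y - 5)/(y^2 - 3*y - 18)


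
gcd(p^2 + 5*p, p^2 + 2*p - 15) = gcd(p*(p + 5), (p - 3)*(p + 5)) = p + 5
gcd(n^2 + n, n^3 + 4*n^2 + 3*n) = n^2 + n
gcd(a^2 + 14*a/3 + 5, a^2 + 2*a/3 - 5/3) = a + 5/3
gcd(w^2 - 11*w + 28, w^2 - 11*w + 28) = w^2 - 11*w + 28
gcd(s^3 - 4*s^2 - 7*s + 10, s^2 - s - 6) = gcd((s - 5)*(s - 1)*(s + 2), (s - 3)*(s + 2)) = s + 2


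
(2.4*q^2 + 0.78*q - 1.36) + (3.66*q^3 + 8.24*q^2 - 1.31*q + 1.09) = 3.66*q^3 + 10.64*q^2 - 0.53*q - 0.27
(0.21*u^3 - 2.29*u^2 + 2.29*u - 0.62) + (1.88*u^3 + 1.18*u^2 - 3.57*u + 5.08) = 2.09*u^3 - 1.11*u^2 - 1.28*u + 4.46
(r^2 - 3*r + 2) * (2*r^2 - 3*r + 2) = 2*r^4 - 9*r^3 + 15*r^2 - 12*r + 4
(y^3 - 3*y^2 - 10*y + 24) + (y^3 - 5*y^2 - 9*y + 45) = 2*y^3 - 8*y^2 - 19*y + 69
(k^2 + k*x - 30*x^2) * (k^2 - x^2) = k^4 + k^3*x - 31*k^2*x^2 - k*x^3 + 30*x^4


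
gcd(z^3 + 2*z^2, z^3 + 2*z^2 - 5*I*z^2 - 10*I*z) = z^2 + 2*z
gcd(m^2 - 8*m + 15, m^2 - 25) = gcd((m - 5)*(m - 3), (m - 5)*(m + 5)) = m - 5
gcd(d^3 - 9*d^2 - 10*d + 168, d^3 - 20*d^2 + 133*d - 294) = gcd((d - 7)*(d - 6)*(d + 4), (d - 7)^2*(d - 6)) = d^2 - 13*d + 42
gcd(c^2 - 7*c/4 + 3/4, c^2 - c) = c - 1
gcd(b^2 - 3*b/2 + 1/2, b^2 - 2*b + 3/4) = b - 1/2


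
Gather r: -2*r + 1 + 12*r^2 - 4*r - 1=12*r^2 - 6*r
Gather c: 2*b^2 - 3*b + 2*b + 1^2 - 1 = 2*b^2 - b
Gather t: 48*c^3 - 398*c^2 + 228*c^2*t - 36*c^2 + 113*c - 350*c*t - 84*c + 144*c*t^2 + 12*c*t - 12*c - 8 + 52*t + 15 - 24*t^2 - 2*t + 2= 48*c^3 - 434*c^2 + 17*c + t^2*(144*c - 24) + t*(228*c^2 - 338*c + 50) + 9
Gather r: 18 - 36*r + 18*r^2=18*r^2 - 36*r + 18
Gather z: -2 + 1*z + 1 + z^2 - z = z^2 - 1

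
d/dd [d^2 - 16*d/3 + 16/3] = 2*d - 16/3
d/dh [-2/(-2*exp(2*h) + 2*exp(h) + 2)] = (1 - 2*exp(h))*exp(h)/(-exp(2*h) + exp(h) + 1)^2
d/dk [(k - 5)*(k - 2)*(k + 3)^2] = 4*k^3 - 3*k^2 - 46*k - 3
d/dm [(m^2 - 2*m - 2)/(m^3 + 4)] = (-m^4 + 4*m^3 + 6*m^2 + 8*m - 8)/(m^6 + 8*m^3 + 16)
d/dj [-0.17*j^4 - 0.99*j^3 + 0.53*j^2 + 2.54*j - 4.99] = -0.68*j^3 - 2.97*j^2 + 1.06*j + 2.54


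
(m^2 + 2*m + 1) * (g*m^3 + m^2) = g*m^5 + 2*g*m^4 + g*m^3 + m^4 + 2*m^3 + m^2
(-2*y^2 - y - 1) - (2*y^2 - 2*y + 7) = -4*y^2 + y - 8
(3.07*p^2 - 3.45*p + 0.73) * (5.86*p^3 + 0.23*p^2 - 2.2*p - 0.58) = 17.9902*p^5 - 19.5109*p^4 - 3.2697*p^3 + 5.9773*p^2 + 0.395*p - 0.4234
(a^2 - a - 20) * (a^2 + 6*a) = a^4 + 5*a^3 - 26*a^2 - 120*a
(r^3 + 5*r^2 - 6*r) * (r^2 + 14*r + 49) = r^5 + 19*r^4 + 113*r^3 + 161*r^2 - 294*r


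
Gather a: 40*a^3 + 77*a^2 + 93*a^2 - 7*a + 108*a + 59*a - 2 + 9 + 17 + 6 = 40*a^3 + 170*a^2 + 160*a + 30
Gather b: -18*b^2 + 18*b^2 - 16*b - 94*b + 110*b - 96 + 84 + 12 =0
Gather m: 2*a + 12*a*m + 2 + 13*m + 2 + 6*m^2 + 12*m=2*a + 6*m^2 + m*(12*a + 25) + 4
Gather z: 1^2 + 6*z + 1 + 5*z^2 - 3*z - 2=5*z^2 + 3*z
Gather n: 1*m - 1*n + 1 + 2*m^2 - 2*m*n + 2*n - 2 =2*m^2 + m + n*(1 - 2*m) - 1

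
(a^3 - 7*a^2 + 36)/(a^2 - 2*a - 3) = (a^2 - 4*a - 12)/(a + 1)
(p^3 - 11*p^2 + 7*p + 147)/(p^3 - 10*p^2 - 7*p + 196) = (p + 3)/(p + 4)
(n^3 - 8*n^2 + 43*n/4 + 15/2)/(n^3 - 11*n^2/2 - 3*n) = (n - 5/2)/n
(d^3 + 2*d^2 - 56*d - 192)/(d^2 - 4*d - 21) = (-d^3 - 2*d^2 + 56*d + 192)/(-d^2 + 4*d + 21)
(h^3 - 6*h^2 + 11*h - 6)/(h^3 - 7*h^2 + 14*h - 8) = (h - 3)/(h - 4)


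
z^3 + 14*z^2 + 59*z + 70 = (z + 2)*(z + 5)*(z + 7)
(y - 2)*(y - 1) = y^2 - 3*y + 2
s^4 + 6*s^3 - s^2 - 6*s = s*(s - 1)*(s + 1)*(s + 6)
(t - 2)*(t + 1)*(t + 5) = t^3 + 4*t^2 - 7*t - 10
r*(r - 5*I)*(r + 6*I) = r^3 + I*r^2 + 30*r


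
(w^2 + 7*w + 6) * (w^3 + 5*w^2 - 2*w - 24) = w^5 + 12*w^4 + 39*w^3 - 8*w^2 - 180*w - 144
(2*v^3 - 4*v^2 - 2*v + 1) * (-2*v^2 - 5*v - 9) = -4*v^5 - 2*v^4 + 6*v^3 + 44*v^2 + 13*v - 9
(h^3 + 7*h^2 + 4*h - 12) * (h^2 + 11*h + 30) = h^5 + 18*h^4 + 111*h^3 + 242*h^2 - 12*h - 360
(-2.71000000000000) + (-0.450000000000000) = -3.16000000000000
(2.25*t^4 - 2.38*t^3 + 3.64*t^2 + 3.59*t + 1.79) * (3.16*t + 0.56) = 7.11*t^5 - 6.2608*t^4 + 10.1696*t^3 + 13.3828*t^2 + 7.6668*t + 1.0024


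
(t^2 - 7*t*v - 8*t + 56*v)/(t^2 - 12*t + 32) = (t - 7*v)/(t - 4)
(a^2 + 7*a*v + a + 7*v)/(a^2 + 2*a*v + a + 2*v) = (a + 7*v)/(a + 2*v)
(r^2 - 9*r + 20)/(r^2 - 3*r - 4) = (r - 5)/(r + 1)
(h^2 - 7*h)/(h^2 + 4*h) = (h - 7)/(h + 4)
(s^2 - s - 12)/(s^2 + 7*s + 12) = (s - 4)/(s + 4)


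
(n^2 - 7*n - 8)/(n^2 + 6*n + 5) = (n - 8)/(n + 5)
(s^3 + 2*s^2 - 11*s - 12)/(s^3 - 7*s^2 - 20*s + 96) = (s + 1)/(s - 8)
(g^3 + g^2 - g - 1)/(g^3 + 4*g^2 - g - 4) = (g + 1)/(g + 4)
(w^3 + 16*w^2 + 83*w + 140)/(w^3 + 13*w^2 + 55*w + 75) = (w^2 + 11*w + 28)/(w^2 + 8*w + 15)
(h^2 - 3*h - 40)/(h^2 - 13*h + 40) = (h + 5)/(h - 5)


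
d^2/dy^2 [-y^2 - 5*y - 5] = -2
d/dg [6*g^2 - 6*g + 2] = 12*g - 6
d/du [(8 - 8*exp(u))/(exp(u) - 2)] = 8*exp(u)/(exp(u) - 2)^2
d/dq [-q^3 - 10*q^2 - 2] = q*(-3*q - 20)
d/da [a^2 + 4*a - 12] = 2*a + 4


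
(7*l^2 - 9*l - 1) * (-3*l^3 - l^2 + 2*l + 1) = -21*l^5 + 20*l^4 + 26*l^3 - 10*l^2 - 11*l - 1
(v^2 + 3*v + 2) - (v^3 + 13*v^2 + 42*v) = -v^3 - 12*v^2 - 39*v + 2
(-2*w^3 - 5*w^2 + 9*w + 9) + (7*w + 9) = -2*w^3 - 5*w^2 + 16*w + 18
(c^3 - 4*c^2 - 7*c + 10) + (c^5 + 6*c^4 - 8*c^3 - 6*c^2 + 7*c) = c^5 + 6*c^4 - 7*c^3 - 10*c^2 + 10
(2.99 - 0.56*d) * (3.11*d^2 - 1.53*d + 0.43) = -1.7416*d^3 + 10.1557*d^2 - 4.8155*d + 1.2857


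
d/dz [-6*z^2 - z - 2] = -12*z - 1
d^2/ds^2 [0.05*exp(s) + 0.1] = 0.05*exp(s)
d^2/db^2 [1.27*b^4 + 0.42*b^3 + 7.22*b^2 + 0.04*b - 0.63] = 15.24*b^2 + 2.52*b + 14.44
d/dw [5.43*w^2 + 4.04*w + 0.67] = 10.86*w + 4.04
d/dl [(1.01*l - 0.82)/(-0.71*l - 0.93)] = (-1.080265*l - 1.414995)/(0.71*l + 0.93)^3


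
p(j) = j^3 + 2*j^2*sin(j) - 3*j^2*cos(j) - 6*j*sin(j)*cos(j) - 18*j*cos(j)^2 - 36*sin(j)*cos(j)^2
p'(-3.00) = 6.47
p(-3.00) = 57.61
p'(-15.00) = -408.74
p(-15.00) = -2941.04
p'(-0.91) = 37.64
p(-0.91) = 10.64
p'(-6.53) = 269.77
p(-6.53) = -313.81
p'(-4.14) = 81.91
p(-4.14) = -12.62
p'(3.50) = 44.74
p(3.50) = 17.62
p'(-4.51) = 83.46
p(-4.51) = -43.09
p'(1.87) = 0.89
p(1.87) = 13.56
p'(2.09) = -16.80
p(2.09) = 11.66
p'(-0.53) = -3.44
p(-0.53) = 18.10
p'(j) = 3*j^2*sin(j) + 2*j^2*cos(j) + 3*j^2 + 6*j*sin(j)^2 + 36*j*sin(j)*cos(j) + 4*j*sin(j) - 6*j*cos(j)^2 - 6*j*cos(j) + 72*sin(j)^2*cos(j) - 6*sin(j)*cos(j) - 36*cos(j)^3 - 18*cos(j)^2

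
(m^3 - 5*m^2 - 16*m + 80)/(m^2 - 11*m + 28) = (m^2 - m - 20)/(m - 7)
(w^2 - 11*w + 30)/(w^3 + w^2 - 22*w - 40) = (w - 6)/(w^2 + 6*w + 8)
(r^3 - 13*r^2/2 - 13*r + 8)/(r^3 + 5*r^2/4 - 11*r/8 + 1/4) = 4*(r - 8)/(4*r - 1)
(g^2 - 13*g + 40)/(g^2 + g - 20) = (g^2 - 13*g + 40)/(g^2 + g - 20)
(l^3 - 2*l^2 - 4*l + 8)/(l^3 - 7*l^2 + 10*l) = (l^2 - 4)/(l*(l - 5))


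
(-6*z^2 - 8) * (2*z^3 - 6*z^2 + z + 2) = -12*z^5 + 36*z^4 - 22*z^3 + 36*z^2 - 8*z - 16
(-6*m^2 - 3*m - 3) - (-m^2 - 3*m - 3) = -5*m^2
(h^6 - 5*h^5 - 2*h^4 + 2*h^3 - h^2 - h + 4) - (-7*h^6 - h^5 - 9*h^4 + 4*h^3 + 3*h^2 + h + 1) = 8*h^6 - 4*h^5 + 7*h^4 - 2*h^3 - 4*h^2 - 2*h + 3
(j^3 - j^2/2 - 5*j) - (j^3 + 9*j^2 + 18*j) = -19*j^2/2 - 23*j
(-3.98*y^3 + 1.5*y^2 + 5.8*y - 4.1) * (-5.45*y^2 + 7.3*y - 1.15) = 21.691*y^5 - 37.229*y^4 - 16.083*y^3 + 62.96*y^2 - 36.6*y + 4.715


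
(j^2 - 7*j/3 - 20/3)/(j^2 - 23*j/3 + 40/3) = (3*j^2 - 7*j - 20)/(3*j^2 - 23*j + 40)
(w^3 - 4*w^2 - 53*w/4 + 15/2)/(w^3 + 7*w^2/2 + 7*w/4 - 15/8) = 2*(w - 6)/(2*w + 3)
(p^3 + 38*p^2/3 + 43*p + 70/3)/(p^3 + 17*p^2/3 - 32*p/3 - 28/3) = (p + 5)/(p - 2)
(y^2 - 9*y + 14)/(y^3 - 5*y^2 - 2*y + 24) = (y^2 - 9*y + 14)/(y^3 - 5*y^2 - 2*y + 24)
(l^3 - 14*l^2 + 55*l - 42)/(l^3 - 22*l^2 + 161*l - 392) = (l^2 - 7*l + 6)/(l^2 - 15*l + 56)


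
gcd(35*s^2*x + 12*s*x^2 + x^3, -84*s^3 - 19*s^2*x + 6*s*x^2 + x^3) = 7*s + x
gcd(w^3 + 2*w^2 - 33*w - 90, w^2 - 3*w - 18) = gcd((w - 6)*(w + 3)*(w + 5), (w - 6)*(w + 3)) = w^2 - 3*w - 18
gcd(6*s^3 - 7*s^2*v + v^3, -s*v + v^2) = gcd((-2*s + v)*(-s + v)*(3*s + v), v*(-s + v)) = s - v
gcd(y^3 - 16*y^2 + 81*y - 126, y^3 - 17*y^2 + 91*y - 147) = y^2 - 10*y + 21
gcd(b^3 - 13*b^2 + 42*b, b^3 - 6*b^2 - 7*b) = b^2 - 7*b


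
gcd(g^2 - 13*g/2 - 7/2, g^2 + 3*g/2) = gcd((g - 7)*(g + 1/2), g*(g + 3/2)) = 1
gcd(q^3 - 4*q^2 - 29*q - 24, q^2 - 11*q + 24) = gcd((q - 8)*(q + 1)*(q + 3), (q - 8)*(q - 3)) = q - 8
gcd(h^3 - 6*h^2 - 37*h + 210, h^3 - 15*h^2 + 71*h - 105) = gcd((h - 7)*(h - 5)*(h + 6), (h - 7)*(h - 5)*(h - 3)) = h^2 - 12*h + 35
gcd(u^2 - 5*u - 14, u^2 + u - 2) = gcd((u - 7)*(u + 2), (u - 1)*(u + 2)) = u + 2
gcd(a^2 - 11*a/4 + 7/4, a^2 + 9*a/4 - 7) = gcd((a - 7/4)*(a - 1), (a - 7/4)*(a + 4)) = a - 7/4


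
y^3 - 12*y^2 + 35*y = y*(y - 7)*(y - 5)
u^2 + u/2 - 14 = (u - 7/2)*(u + 4)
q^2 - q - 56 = (q - 8)*(q + 7)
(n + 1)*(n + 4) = n^2 + 5*n + 4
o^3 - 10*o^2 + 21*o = o*(o - 7)*(o - 3)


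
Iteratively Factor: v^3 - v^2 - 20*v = (v - 5)*(v^2 + 4*v) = v*(v - 5)*(v + 4)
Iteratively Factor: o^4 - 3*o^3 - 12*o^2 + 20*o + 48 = (o + 2)*(o^3 - 5*o^2 - 2*o + 24) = (o - 4)*(o + 2)*(o^2 - o - 6) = (o - 4)*(o + 2)^2*(o - 3)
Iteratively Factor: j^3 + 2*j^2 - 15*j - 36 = (j + 3)*(j^2 - j - 12) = (j + 3)^2*(j - 4)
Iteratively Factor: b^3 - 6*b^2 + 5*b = (b - 1)*(b^2 - 5*b) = b*(b - 1)*(b - 5)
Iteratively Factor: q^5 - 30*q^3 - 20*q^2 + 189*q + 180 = (q - 3)*(q^4 + 3*q^3 - 21*q^2 - 83*q - 60) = (q - 3)*(q + 3)*(q^3 - 21*q - 20) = (q - 5)*(q - 3)*(q + 3)*(q^2 + 5*q + 4) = (q - 5)*(q - 3)*(q + 3)*(q + 4)*(q + 1)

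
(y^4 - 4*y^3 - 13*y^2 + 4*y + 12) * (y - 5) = y^5 - 9*y^4 + 7*y^3 + 69*y^2 - 8*y - 60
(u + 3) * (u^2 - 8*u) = u^3 - 5*u^2 - 24*u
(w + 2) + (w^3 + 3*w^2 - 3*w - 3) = w^3 + 3*w^2 - 2*w - 1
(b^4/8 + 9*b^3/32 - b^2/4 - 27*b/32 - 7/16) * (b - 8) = b^5/8 - 23*b^4/32 - 5*b^3/2 + 37*b^2/32 + 101*b/16 + 7/2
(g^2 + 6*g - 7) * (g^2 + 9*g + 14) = g^4 + 15*g^3 + 61*g^2 + 21*g - 98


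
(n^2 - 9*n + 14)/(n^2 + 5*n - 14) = (n - 7)/(n + 7)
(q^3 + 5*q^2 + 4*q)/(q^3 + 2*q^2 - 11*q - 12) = q/(q - 3)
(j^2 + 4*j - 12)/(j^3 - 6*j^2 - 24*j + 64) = (j + 6)/(j^2 - 4*j - 32)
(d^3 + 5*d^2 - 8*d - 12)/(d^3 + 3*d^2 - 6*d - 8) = (d + 6)/(d + 4)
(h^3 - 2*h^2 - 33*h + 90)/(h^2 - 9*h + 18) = (h^2 + h - 30)/(h - 6)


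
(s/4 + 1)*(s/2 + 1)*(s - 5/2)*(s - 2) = s^4/8 + 3*s^3/16 - 7*s^2/4 - 3*s/4 + 5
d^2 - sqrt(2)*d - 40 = (d - 5*sqrt(2))*(d + 4*sqrt(2))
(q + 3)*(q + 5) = q^2 + 8*q + 15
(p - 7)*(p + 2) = p^2 - 5*p - 14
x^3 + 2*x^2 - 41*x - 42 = (x - 6)*(x + 1)*(x + 7)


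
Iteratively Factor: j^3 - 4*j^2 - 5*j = (j + 1)*(j^2 - 5*j) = (j - 5)*(j + 1)*(j)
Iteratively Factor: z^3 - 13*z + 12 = (z - 1)*(z^2 + z - 12) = (z - 1)*(z + 4)*(z - 3)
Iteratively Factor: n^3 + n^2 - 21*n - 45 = (n - 5)*(n^2 + 6*n + 9) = (n - 5)*(n + 3)*(n + 3)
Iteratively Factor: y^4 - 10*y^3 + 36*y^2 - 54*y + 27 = (y - 3)*(y^3 - 7*y^2 + 15*y - 9) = (y - 3)^2*(y^2 - 4*y + 3) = (y - 3)^2*(y - 1)*(y - 3)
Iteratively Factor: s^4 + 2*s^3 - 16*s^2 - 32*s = (s)*(s^3 + 2*s^2 - 16*s - 32) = s*(s + 2)*(s^2 - 16) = s*(s + 2)*(s + 4)*(s - 4)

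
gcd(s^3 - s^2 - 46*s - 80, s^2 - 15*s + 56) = s - 8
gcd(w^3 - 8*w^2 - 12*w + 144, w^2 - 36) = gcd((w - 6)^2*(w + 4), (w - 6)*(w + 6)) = w - 6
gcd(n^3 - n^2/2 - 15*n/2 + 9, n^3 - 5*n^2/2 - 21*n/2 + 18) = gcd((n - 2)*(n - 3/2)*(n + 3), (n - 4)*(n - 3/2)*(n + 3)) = n^2 + 3*n/2 - 9/2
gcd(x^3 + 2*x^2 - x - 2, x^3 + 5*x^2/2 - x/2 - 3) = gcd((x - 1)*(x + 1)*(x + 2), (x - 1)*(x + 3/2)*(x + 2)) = x^2 + x - 2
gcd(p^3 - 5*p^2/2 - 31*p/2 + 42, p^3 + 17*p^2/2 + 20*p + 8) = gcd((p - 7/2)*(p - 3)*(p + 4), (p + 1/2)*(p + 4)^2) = p + 4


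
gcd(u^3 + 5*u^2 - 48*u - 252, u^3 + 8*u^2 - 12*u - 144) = u^2 + 12*u + 36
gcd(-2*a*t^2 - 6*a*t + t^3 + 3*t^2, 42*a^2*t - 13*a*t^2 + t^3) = t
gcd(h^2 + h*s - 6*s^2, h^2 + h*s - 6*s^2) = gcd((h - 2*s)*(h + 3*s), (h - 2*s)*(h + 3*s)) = -h^2 - h*s + 6*s^2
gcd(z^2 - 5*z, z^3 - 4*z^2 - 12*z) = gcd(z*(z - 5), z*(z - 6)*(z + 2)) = z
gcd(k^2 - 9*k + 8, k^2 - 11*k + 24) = k - 8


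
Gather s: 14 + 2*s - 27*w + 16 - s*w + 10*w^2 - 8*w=s*(2 - w) + 10*w^2 - 35*w + 30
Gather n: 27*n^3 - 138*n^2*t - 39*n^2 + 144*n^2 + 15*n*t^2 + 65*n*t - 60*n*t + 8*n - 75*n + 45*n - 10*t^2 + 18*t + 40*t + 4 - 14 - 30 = 27*n^3 + n^2*(105 - 138*t) + n*(15*t^2 + 5*t - 22) - 10*t^2 + 58*t - 40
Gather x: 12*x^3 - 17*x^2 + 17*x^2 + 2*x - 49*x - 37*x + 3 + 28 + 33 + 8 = 12*x^3 - 84*x + 72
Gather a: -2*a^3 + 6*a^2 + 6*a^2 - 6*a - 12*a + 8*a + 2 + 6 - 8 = -2*a^3 + 12*a^2 - 10*a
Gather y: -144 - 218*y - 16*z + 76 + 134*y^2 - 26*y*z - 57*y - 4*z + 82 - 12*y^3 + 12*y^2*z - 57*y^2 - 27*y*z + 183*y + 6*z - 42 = -12*y^3 + y^2*(12*z + 77) + y*(-53*z - 92) - 14*z - 28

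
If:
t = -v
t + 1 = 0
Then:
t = -1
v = 1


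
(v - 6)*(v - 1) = v^2 - 7*v + 6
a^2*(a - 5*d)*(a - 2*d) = a^4 - 7*a^3*d + 10*a^2*d^2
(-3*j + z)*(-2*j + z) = 6*j^2 - 5*j*z + z^2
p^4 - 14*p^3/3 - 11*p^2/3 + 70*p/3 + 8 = (p - 4)*(p - 3)*(p + 1/3)*(p + 2)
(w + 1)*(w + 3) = w^2 + 4*w + 3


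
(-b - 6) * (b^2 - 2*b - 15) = -b^3 - 4*b^2 + 27*b + 90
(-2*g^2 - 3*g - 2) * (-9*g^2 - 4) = 18*g^4 + 27*g^3 + 26*g^2 + 12*g + 8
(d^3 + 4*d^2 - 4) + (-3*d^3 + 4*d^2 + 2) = -2*d^3 + 8*d^2 - 2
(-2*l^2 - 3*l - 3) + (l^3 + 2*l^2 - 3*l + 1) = l^3 - 6*l - 2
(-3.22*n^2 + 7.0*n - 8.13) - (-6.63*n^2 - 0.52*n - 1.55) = 3.41*n^2 + 7.52*n - 6.58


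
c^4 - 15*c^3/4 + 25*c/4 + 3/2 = (c - 3)*(c - 2)*(c + 1/4)*(c + 1)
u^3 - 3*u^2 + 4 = (u - 2)^2*(u + 1)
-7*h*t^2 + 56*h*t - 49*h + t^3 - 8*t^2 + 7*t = (-7*h + t)*(t - 7)*(t - 1)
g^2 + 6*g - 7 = (g - 1)*(g + 7)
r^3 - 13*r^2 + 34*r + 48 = (r - 8)*(r - 6)*(r + 1)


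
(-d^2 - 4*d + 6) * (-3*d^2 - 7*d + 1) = 3*d^4 + 19*d^3 + 9*d^2 - 46*d + 6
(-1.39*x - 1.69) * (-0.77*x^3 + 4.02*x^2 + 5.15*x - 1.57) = 1.0703*x^4 - 4.2865*x^3 - 13.9523*x^2 - 6.5212*x + 2.6533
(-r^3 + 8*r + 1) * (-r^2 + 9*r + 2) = r^5 - 9*r^4 - 10*r^3 + 71*r^2 + 25*r + 2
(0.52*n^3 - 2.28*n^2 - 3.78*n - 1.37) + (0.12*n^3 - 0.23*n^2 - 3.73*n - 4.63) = 0.64*n^3 - 2.51*n^2 - 7.51*n - 6.0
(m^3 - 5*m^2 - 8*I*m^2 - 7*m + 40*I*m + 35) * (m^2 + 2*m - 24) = m^5 - 3*m^4 - 8*I*m^4 - 41*m^3 + 24*I*m^3 + 141*m^2 + 272*I*m^2 + 238*m - 960*I*m - 840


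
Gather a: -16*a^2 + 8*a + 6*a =-16*a^2 + 14*a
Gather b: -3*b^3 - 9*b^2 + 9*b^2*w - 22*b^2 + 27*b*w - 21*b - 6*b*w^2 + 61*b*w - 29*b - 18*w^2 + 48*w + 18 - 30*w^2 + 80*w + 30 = -3*b^3 + b^2*(9*w - 31) + b*(-6*w^2 + 88*w - 50) - 48*w^2 + 128*w + 48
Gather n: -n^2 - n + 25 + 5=-n^2 - n + 30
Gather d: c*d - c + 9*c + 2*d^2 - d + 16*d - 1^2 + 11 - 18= 8*c + 2*d^2 + d*(c + 15) - 8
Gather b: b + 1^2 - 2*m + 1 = b - 2*m + 2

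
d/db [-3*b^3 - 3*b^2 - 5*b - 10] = -9*b^2 - 6*b - 5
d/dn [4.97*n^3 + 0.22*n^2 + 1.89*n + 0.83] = 14.91*n^2 + 0.44*n + 1.89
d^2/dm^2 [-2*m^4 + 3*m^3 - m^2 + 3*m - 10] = -24*m^2 + 18*m - 2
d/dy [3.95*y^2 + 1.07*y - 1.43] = 7.9*y + 1.07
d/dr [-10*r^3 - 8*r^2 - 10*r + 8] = -30*r^2 - 16*r - 10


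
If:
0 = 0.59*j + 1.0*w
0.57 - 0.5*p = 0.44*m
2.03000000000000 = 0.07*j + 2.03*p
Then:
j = -1.69491525423729*w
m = 0.159090909090909 - 0.0664151745390787*w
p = 0.0584453535943892*w + 1.0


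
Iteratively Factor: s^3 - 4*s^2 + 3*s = (s)*(s^2 - 4*s + 3) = s*(s - 1)*(s - 3)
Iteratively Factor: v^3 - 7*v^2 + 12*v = (v - 4)*(v^2 - 3*v) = (v - 4)*(v - 3)*(v)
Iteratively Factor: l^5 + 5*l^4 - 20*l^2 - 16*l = (l)*(l^4 + 5*l^3 - 20*l - 16) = l*(l + 4)*(l^3 + l^2 - 4*l - 4) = l*(l + 1)*(l + 4)*(l^2 - 4) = l*(l - 2)*(l + 1)*(l + 4)*(l + 2)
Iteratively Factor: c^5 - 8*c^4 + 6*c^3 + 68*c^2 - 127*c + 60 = (c - 5)*(c^4 - 3*c^3 - 9*c^2 + 23*c - 12) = (c - 5)*(c - 4)*(c^3 + c^2 - 5*c + 3) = (c - 5)*(c - 4)*(c - 1)*(c^2 + 2*c - 3) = (c - 5)*(c - 4)*(c - 1)*(c + 3)*(c - 1)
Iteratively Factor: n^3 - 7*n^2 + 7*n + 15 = (n - 3)*(n^2 - 4*n - 5) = (n - 3)*(n + 1)*(n - 5)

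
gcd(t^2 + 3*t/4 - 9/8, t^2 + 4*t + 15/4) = t + 3/2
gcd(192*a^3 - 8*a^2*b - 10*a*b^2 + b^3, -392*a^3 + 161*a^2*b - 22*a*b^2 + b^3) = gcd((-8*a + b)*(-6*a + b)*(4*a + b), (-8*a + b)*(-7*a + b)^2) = 8*a - b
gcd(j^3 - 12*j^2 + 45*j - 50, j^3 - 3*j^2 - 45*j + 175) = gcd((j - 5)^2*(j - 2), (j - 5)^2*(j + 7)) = j^2 - 10*j + 25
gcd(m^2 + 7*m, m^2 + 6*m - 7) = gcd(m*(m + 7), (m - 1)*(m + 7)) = m + 7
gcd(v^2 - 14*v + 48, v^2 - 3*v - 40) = v - 8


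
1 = 1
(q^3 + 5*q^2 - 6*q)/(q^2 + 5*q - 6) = q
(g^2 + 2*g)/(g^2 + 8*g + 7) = g*(g + 2)/(g^2 + 8*g + 7)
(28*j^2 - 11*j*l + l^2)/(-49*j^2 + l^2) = (-4*j + l)/(7*j + l)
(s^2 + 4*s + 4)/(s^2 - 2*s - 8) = (s + 2)/(s - 4)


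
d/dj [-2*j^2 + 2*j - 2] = 2 - 4*j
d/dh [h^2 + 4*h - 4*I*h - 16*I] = 2*h + 4 - 4*I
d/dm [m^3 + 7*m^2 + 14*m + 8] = 3*m^2 + 14*m + 14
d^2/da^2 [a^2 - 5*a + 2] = 2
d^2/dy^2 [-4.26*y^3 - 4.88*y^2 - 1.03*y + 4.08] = -25.56*y - 9.76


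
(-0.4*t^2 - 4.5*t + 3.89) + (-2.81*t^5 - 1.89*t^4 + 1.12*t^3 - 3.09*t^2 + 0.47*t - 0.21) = -2.81*t^5 - 1.89*t^4 + 1.12*t^3 - 3.49*t^2 - 4.03*t + 3.68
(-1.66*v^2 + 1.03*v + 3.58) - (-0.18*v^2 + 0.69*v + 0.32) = -1.48*v^2 + 0.34*v + 3.26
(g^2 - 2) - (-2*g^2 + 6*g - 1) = 3*g^2 - 6*g - 1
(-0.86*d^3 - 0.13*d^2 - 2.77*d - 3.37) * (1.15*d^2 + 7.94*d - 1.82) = -0.989*d^5 - 6.9779*d^4 - 2.6525*d^3 - 25.6327*d^2 - 21.7164*d + 6.1334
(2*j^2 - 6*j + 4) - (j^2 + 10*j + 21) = j^2 - 16*j - 17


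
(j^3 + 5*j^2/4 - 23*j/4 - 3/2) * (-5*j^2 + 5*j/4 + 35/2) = -5*j^5 - 5*j^4 + 765*j^3/16 + 355*j^2/16 - 205*j/2 - 105/4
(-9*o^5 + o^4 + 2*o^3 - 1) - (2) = -9*o^5 + o^4 + 2*o^3 - 3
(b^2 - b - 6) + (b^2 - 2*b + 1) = 2*b^2 - 3*b - 5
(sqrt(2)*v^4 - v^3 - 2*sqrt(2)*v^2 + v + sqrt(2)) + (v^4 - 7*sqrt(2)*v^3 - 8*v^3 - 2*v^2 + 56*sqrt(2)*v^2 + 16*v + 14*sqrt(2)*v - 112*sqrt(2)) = v^4 + sqrt(2)*v^4 - 7*sqrt(2)*v^3 - 9*v^3 - 2*v^2 + 54*sqrt(2)*v^2 + 17*v + 14*sqrt(2)*v - 111*sqrt(2)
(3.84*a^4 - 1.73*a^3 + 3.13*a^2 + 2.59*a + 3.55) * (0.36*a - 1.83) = 1.3824*a^5 - 7.65*a^4 + 4.2927*a^3 - 4.7955*a^2 - 3.4617*a - 6.4965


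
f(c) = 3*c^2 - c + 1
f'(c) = 6*c - 1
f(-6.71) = 142.78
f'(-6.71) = -41.26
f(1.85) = 9.42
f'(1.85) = 10.10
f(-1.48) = 9.05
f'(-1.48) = -9.88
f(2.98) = 24.66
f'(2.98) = 16.88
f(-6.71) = 142.78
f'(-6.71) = -41.26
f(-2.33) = 19.62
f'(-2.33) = -14.98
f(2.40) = 15.88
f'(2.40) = 13.40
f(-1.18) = 6.36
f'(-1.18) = -8.08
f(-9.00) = 253.00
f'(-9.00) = -55.00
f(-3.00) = 31.00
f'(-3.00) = -19.00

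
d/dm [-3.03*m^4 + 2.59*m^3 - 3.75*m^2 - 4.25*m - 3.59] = -12.12*m^3 + 7.77*m^2 - 7.5*m - 4.25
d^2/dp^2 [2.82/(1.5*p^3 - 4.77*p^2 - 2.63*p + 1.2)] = ((26.9028 - 25.38*p)*(1.5*p^3 - 4.77*p^2 - 2.63*p + 1.2) + 2.82*(-9.0*p^2 + 19.08*p + 5.26)*(-4.5*p^2 + 9.54*p + 2.63))/(1.5*p^3 - 4.77*p^2 - 2.63*p + 1.2)^3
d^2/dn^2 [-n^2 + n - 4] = -2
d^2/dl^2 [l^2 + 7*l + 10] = 2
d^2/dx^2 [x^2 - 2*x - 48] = 2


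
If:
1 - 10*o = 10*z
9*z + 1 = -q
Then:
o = 1/10 - z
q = -9*z - 1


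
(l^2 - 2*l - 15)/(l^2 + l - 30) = (l + 3)/(l + 6)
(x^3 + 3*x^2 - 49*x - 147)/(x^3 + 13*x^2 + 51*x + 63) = (x - 7)/(x + 3)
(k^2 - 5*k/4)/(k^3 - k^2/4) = (4*k - 5)/(k*(4*k - 1))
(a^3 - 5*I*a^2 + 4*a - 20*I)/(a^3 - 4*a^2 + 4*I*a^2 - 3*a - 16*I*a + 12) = (a^3 - 5*I*a^2 + 4*a - 20*I)/(a^3 + 4*a^2*(-1 + I) - a*(3 + 16*I) + 12)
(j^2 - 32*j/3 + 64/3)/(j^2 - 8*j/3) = (j - 8)/j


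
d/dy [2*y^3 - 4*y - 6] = 6*y^2 - 4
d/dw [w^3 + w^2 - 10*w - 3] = 3*w^2 + 2*w - 10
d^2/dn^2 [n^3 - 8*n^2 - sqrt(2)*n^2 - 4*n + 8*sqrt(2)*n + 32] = 6*n - 16 - 2*sqrt(2)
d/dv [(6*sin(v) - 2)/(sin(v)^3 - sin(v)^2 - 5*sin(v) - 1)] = 4*(-3*sin(v)^3 + 3*sin(v)^2 - sin(v) - 4)*cos(v)/(sin(v)^3 - sin(v)^2 - 5*sin(v) - 1)^2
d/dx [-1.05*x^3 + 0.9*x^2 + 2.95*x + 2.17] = -3.15*x^2 + 1.8*x + 2.95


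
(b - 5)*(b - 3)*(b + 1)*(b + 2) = b^4 - 5*b^3 - 7*b^2 + 29*b + 30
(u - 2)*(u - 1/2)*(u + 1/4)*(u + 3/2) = u^4 - 3*u^3/4 - 3*u^2 + 13*u/16 + 3/8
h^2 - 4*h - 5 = (h - 5)*(h + 1)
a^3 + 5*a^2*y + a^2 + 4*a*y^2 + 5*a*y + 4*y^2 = (a + 1)*(a + y)*(a + 4*y)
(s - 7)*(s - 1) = s^2 - 8*s + 7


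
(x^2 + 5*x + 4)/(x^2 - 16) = (x + 1)/(x - 4)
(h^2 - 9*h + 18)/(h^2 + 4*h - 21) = (h - 6)/(h + 7)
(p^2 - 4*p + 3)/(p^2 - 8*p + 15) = (p - 1)/(p - 5)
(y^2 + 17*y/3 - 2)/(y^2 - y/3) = (y + 6)/y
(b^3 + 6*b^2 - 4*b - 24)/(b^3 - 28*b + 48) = (b + 2)/(b - 4)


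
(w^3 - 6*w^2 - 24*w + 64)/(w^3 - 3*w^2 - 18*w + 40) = (w - 8)/(w - 5)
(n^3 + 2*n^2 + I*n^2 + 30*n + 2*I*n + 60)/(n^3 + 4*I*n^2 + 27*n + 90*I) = (n + 2)/(n + 3*I)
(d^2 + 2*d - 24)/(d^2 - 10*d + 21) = (d^2 + 2*d - 24)/(d^2 - 10*d + 21)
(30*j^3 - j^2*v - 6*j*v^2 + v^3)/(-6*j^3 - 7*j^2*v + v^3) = (-5*j + v)/(j + v)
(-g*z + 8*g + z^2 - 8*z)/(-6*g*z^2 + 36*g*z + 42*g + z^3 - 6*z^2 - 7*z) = (g*z - 8*g - z^2 + 8*z)/(6*g*z^2 - 36*g*z - 42*g - z^3 + 6*z^2 + 7*z)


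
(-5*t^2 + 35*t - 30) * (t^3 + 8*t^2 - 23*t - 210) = -5*t^5 - 5*t^4 + 365*t^3 + 5*t^2 - 6660*t + 6300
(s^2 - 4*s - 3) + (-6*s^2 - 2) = -5*s^2 - 4*s - 5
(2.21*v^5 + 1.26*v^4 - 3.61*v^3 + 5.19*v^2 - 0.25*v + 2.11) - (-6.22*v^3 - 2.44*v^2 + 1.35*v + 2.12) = 2.21*v^5 + 1.26*v^4 + 2.61*v^3 + 7.63*v^2 - 1.6*v - 0.0100000000000002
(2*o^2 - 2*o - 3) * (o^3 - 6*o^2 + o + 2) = 2*o^5 - 14*o^4 + 11*o^3 + 20*o^2 - 7*o - 6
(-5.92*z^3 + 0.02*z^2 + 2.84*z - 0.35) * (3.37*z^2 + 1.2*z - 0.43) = -19.9504*z^5 - 7.0366*z^4 + 12.1404*z^3 + 2.2199*z^2 - 1.6412*z + 0.1505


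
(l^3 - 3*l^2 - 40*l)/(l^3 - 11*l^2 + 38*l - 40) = l*(l^2 - 3*l - 40)/(l^3 - 11*l^2 + 38*l - 40)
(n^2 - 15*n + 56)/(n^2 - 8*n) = (n - 7)/n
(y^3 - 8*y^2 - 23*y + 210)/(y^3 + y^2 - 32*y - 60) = (y - 7)/(y + 2)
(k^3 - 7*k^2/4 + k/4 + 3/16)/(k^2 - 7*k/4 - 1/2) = (k^2 - 2*k + 3/4)/(k - 2)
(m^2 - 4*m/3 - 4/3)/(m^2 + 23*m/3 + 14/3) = (m - 2)/(m + 7)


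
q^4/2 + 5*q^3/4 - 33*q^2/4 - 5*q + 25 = (q/2 + 1)*(q - 5/2)*(q - 2)*(q + 5)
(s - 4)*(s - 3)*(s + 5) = s^3 - 2*s^2 - 23*s + 60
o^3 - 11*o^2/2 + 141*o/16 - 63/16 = (o - 3)*(o - 7/4)*(o - 3/4)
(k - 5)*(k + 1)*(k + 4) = k^3 - 21*k - 20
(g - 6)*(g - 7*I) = g^2 - 6*g - 7*I*g + 42*I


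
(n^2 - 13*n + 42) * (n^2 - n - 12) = n^4 - 14*n^3 + 43*n^2 + 114*n - 504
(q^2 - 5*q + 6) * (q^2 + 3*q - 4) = q^4 - 2*q^3 - 13*q^2 + 38*q - 24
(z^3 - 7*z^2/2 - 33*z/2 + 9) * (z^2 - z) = z^5 - 9*z^4/2 - 13*z^3 + 51*z^2/2 - 9*z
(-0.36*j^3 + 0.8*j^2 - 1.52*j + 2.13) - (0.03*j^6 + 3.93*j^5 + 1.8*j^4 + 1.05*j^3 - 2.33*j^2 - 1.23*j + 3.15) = -0.03*j^6 - 3.93*j^5 - 1.8*j^4 - 1.41*j^3 + 3.13*j^2 - 0.29*j - 1.02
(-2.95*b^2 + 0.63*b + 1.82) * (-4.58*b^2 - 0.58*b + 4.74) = 13.511*b^4 - 1.1744*b^3 - 22.684*b^2 + 1.9306*b + 8.6268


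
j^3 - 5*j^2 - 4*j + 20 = (j - 5)*(j - 2)*(j + 2)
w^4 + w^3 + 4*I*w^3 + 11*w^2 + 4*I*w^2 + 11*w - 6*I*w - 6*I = (w + 1)*(w - I)^2*(w + 6*I)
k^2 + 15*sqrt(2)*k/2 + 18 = (k + 3*sqrt(2)/2)*(k + 6*sqrt(2))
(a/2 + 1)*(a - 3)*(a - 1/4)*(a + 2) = a^4/2 + 3*a^3/8 - 33*a^2/8 - 5*a + 3/2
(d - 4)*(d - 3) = d^2 - 7*d + 12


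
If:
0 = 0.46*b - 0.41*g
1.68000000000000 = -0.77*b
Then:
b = -2.18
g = -2.45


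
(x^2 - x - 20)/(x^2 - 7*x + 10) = (x + 4)/(x - 2)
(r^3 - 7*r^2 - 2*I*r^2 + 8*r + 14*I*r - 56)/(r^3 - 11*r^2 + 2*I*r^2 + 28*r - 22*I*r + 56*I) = (r - 4*I)/(r - 4)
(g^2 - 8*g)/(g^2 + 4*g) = (g - 8)/(g + 4)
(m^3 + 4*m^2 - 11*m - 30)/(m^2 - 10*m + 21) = (m^2 + 7*m + 10)/(m - 7)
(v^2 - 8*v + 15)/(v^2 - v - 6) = (v - 5)/(v + 2)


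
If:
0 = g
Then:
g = 0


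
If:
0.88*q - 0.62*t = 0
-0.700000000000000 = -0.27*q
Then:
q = 2.59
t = 3.68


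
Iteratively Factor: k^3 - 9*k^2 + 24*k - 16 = (k - 1)*(k^2 - 8*k + 16) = (k - 4)*(k - 1)*(k - 4)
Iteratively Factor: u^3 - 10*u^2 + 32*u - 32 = (u - 4)*(u^2 - 6*u + 8) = (u - 4)^2*(u - 2)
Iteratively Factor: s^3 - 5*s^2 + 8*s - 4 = (s - 1)*(s^2 - 4*s + 4) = (s - 2)*(s - 1)*(s - 2)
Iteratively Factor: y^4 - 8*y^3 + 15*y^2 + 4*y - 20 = (y + 1)*(y^3 - 9*y^2 + 24*y - 20) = (y - 2)*(y + 1)*(y^2 - 7*y + 10) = (y - 5)*(y - 2)*(y + 1)*(y - 2)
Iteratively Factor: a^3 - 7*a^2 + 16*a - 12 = (a - 3)*(a^2 - 4*a + 4) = (a - 3)*(a - 2)*(a - 2)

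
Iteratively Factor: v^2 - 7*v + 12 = (v - 3)*(v - 4)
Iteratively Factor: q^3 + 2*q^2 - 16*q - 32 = (q + 2)*(q^2 - 16) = (q + 2)*(q + 4)*(q - 4)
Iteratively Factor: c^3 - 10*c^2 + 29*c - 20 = (c - 1)*(c^2 - 9*c + 20) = (c - 4)*(c - 1)*(c - 5)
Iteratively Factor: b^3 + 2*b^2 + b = (b)*(b^2 + 2*b + 1) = b*(b + 1)*(b + 1)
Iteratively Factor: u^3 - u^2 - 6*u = (u)*(u^2 - u - 6) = u*(u - 3)*(u + 2)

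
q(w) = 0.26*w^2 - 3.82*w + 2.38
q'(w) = 0.52*w - 3.82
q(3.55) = -7.90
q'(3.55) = -1.97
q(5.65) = -10.90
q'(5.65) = -0.88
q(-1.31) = 7.83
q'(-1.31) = -4.50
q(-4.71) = 26.14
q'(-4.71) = -6.27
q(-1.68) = 9.53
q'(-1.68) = -4.69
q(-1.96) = 10.87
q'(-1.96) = -4.84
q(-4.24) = 23.25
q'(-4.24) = -6.02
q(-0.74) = 5.35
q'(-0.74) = -4.20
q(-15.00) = 118.18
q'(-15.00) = -11.62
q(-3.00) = 16.18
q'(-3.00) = -5.38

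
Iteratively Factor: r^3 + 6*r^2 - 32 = (r + 4)*(r^2 + 2*r - 8) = (r - 2)*(r + 4)*(r + 4)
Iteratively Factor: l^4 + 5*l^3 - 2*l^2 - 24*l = (l)*(l^3 + 5*l^2 - 2*l - 24) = l*(l + 3)*(l^2 + 2*l - 8) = l*(l - 2)*(l + 3)*(l + 4)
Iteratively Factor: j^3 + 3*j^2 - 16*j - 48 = (j - 4)*(j^2 + 7*j + 12) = (j - 4)*(j + 3)*(j + 4)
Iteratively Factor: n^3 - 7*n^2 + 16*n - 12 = (n - 3)*(n^2 - 4*n + 4) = (n - 3)*(n - 2)*(n - 2)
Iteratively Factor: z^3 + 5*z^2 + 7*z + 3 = (z + 3)*(z^2 + 2*z + 1) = (z + 1)*(z + 3)*(z + 1)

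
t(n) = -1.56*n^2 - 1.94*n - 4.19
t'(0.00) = -1.94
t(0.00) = -4.19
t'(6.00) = -20.66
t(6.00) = -71.99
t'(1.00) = -5.06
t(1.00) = -7.69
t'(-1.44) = 2.55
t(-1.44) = -4.63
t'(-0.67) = 0.15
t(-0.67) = -3.59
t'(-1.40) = 2.43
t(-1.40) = -4.53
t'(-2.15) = 4.77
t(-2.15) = -7.23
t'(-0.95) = 1.02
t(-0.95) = -3.75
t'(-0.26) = -1.13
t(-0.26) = -3.79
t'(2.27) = -9.02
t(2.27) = -16.63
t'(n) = -3.12*n - 1.94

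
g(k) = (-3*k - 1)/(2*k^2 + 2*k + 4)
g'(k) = (-4*k - 2)*(-3*k - 1)/(2*k^2 + 2*k + 4)^2 - 3/(2*k^2 + 2*k + 4) = (-3*k^2 - 3*k + (2*k + 1)*(3*k + 1) - 6)/(2*(k^2 + k + 2)^2)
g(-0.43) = 0.08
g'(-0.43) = -0.86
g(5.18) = -0.24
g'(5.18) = 0.04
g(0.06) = -0.29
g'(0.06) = -0.57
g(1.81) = -0.45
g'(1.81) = 0.08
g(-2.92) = 0.51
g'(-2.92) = 0.13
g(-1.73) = 0.64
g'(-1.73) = 0.02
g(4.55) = -0.27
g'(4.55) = 0.04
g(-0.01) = -0.24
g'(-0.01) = -0.63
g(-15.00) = 0.10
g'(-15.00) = 0.01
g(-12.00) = 0.13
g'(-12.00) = 0.01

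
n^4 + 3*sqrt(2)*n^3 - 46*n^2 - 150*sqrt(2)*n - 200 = (n - 5*sqrt(2))*(n + sqrt(2))*(n + 2*sqrt(2))*(n + 5*sqrt(2))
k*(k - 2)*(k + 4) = k^3 + 2*k^2 - 8*k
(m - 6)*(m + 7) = m^2 + m - 42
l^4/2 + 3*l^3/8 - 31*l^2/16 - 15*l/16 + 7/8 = (l/2 + 1)*(l - 7/4)*(l - 1/2)*(l + 1)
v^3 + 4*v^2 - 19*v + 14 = (v - 2)*(v - 1)*(v + 7)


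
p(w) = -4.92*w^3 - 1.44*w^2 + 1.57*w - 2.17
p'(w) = -14.76*w^2 - 2.88*w + 1.57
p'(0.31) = -0.74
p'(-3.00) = -122.63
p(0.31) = -1.97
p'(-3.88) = -209.46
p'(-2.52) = -84.90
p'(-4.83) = -328.85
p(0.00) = -2.17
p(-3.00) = 113.00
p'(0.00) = 1.57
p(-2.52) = 63.46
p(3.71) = -267.40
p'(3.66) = -206.69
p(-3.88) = 257.44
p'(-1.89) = -45.71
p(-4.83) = 511.03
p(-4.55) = 424.32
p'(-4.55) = -290.89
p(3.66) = -256.93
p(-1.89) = 22.94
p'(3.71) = -212.27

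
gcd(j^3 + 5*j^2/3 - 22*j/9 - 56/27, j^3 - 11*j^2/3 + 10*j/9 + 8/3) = j^2 - 2*j/3 - 8/9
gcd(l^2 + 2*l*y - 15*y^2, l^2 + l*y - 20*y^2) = l + 5*y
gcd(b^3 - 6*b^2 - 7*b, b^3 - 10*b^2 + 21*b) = b^2 - 7*b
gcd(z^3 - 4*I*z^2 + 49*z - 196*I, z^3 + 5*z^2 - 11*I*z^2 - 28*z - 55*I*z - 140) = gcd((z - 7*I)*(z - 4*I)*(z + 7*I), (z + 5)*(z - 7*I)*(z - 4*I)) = z^2 - 11*I*z - 28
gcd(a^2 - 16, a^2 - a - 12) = a - 4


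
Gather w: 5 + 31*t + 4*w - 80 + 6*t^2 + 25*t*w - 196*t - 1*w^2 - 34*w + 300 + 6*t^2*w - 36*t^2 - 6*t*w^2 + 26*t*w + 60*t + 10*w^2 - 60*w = -30*t^2 - 105*t + w^2*(9 - 6*t) + w*(6*t^2 + 51*t - 90) + 225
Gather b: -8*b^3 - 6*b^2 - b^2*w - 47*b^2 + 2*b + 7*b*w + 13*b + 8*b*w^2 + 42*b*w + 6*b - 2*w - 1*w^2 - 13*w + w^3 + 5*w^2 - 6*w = -8*b^3 + b^2*(-w - 53) + b*(8*w^2 + 49*w + 21) + w^3 + 4*w^2 - 21*w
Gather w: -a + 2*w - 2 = -a + 2*w - 2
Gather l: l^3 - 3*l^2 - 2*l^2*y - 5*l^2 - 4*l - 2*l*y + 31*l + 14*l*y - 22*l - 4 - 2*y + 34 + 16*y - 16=l^3 + l^2*(-2*y - 8) + l*(12*y + 5) + 14*y + 14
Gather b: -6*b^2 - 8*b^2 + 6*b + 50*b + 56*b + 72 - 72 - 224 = -14*b^2 + 112*b - 224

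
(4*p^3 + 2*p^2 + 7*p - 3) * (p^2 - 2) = 4*p^5 + 2*p^4 - p^3 - 7*p^2 - 14*p + 6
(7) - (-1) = 8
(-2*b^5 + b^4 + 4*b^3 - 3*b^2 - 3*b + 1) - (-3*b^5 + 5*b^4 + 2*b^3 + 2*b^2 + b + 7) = b^5 - 4*b^4 + 2*b^3 - 5*b^2 - 4*b - 6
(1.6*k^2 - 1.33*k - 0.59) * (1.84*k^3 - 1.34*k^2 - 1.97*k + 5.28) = 2.944*k^5 - 4.5912*k^4 - 2.4554*k^3 + 11.8587*k^2 - 5.8601*k - 3.1152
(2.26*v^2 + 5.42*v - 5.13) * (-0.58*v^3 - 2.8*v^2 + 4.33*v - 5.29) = -1.3108*v^5 - 9.4716*v^4 - 2.4148*v^3 + 25.8772*v^2 - 50.8847*v + 27.1377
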